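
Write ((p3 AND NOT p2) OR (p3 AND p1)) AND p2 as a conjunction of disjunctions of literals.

p3 AND (NOT p2 OR p1) AND p2

((p3 AND NOT p2) OR (p3 AND p1)) AND p2
≡ (p3 OR p3) AND (p3 OR p1) AND (NOT p2 OR p3) AND (NOT p2 OR p1) AND p2   — distribute OR over AND
≡ p3 AND (NOT p2 OR p1) AND p2   — simplify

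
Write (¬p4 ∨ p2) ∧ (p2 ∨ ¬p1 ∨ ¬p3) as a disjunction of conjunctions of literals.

(¬p4 ∧ ¬p1) ∨ (¬p4 ∧ ¬p3) ∨ p2

(¬p4 ∨ p2) ∧ (p2 ∨ ¬p1 ∨ ¬p3)
≡ (¬p4 ∧ p2) ∨ (¬p4 ∧ ¬p1) ∨ (¬p4 ∧ ¬p3) ∨ (p2 ∧ p2) ∨ (p2 ∧ ¬p1) ∨ (p2 ∧ ¬p3)   (distribute ∧ over ∨)
≡ (¬p4 ∧ ¬p1) ∨ (¬p4 ∧ ¬p3) ∨ p2   (simplify)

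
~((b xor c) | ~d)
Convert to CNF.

(~b | c) & (~c | b) & d

~((b xor c) | ~d)
≡ ~(((b | c) & ~(b & c)) | ~d)   — expand xor
≡ ~((b | c) & ~(b & c)) & ~~d   — De Morgan
≡ (~(b | c) | ~~(b & c)) & ~~d   — De Morgan
≡ ((~b & ~c) | ~~(b & c)) & ~~d   — De Morgan
≡ ((~b & ~c) | (b & c)) & ~~d   — double negation
≡ ((~b & ~c) | (b & c)) & d   — double negation
≡ (~b | b) & (~b | c) & (~c | b) & (~c | c) & d   — distribute | over &
≡ (~b | c) & (~c | b) & d   — simplify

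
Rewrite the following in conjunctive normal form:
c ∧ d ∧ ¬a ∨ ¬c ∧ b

(c ∨ b) ∧ (d ∨ ¬c) ∧ (d ∨ b) ∧ (¬a ∨ ¬c) ∧ (¬a ∨ b)

c ∧ d ∧ ¬a ∨ ¬c ∧ b
≡ (c ∨ ¬c) ∧ (c ∨ b) ∧ (d ∨ ¬c) ∧ (d ∨ b) ∧ (¬a ∨ ¬c) ∧ (¬a ∨ b)   (distribute ∨ over ∧)
≡ (c ∨ b) ∧ (d ∨ ¬c) ∧ (d ∨ b) ∧ (¬a ∨ ¬c) ∧ (¬a ∨ b)   (simplify)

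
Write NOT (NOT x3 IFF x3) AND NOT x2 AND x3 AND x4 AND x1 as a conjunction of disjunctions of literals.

NOT x2 AND x3 AND x4 AND x1

NOT (NOT x3 IFF x3) AND NOT x2 AND x3 AND x4 AND x1
≡ NOT ((NOT x3 IMPLIES x3) AND (x3 IMPLIES NOT x3)) AND NOT x2 AND x3 AND x4 AND x1   [eliminate IFF]
≡ NOT ((NOT NOT x3 OR x3) AND (x3 IMPLIES NOT x3)) AND NOT x2 AND x3 AND x4 AND x1   [eliminate IMPLIES]
≡ NOT ((NOT NOT x3 OR x3) AND (NOT x3 OR NOT x3)) AND NOT x2 AND x3 AND x4 AND x1   [eliminate IMPLIES]
≡ (NOT (NOT NOT x3 OR x3) OR NOT (NOT x3 OR NOT x3)) AND NOT x2 AND x3 AND x4 AND x1   [De Morgan]
≡ ((NOT NOT NOT x3 AND NOT x3) OR NOT (NOT x3 OR NOT x3)) AND NOT x2 AND x3 AND x4 AND x1   [De Morgan]
≡ ((NOT x3 AND NOT x3) OR NOT (NOT x3 OR NOT x3)) AND NOT x2 AND x3 AND x4 AND x1   [double negation]
≡ ((NOT x3 AND NOT x3) OR (NOT NOT x3 AND NOT NOT x3)) AND NOT x2 AND x3 AND x4 AND x1   [De Morgan]
≡ ((NOT x3 AND NOT x3) OR (x3 AND NOT NOT x3)) AND NOT x2 AND x3 AND x4 AND x1   [double negation]
≡ ((NOT x3 AND NOT x3) OR (x3 AND x3)) AND NOT x2 AND x3 AND x4 AND x1   [double negation]
≡ (NOT x3 OR x3) AND (NOT x3 OR x3) AND (NOT x3 OR x3) AND (NOT x3 OR x3) AND NOT x2 AND x3 AND x4 AND x1   [distribute OR over AND]
≡ NOT x2 AND x3 AND x4 AND x1   [simplify]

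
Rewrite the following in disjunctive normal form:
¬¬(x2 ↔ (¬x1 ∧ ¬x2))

¬x2 ∧ x1

¬¬(x2 ↔ (¬x1 ∧ ¬x2))
≡ ¬¬((x2 → (¬x1 ∧ ¬x2)) ∧ ((¬x1 ∧ ¬x2) → x2))
≡ ¬¬((¬x2 ∨ (¬x1 ∧ ¬x2)) ∧ ((¬x1 ∧ ¬x2) → x2))
≡ ¬¬((¬x2 ∨ (¬x1 ∧ ¬x2)) ∧ (¬(¬x1 ∧ ¬x2) ∨ x2))
≡ (¬x2 ∨ (¬x1 ∧ ¬x2)) ∧ (¬(¬x1 ∧ ¬x2) ∨ x2)
≡ (¬x2 ∨ (¬x1 ∧ ¬x2)) ∧ (¬¬x1 ∨ ¬¬x2 ∨ x2)
≡ (¬x2 ∨ (¬x1 ∧ ¬x2)) ∧ (x1 ∨ ¬¬x2 ∨ x2)
≡ (¬x2 ∨ (¬x1 ∧ ¬x2)) ∧ (x1 ∨ x2 ∨ x2)
≡ (¬x2 ∧ x1) ∨ (¬x2 ∧ x2) ∨ (¬x2 ∧ x2) ∨ (¬x1 ∧ ¬x2 ∧ x1) ∨ (¬x1 ∧ ¬x2 ∧ x2) ∨ (¬x1 ∧ ¬x2 ∧ x2)
≡ ¬x2 ∧ x1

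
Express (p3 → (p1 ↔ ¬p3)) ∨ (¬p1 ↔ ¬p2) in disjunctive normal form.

¬p3 ∨ (¬p1 ∧ p3) ∨ (p1 ∧ p2) ∨ (¬p2 ∧ ¬p1)

(p3 → (p1 ↔ ¬p3)) ∨ (¬p1 ↔ ¬p2)
= ¬p3 ∨ (p1 ↔ ¬p3) ∨ (¬p1 ↔ ¬p2)   [eliminate →]
= ¬p3 ∨ ((p1 → ¬p3) ∧ (¬p3 → p1)) ∨ (¬p1 ↔ ¬p2)   [eliminate ↔]
= ¬p3 ∨ ((¬p1 ∨ ¬p3) ∧ (¬p3 → p1)) ∨ (¬p1 ↔ ¬p2)   [eliminate →]
= ¬p3 ∨ ((¬p1 ∨ ¬p3) ∧ (¬¬p3 ∨ p1)) ∨ (¬p1 ↔ ¬p2)   [eliminate →]
= ¬p3 ∨ ((¬p1 ∨ ¬p3) ∧ (¬¬p3 ∨ p1)) ∨ ((¬p1 → ¬p2) ∧ (¬p2 → ¬p1))   [eliminate ↔]
= ¬p3 ∨ ((¬p1 ∨ ¬p3) ∧ (¬¬p3 ∨ p1)) ∨ ((¬¬p1 ∨ ¬p2) ∧ (¬p2 → ¬p1))   [eliminate →]
= ¬p3 ∨ ((¬p1 ∨ ¬p3) ∧ (¬¬p3 ∨ p1)) ∨ ((¬¬p1 ∨ ¬p2) ∧ (¬¬p2 ∨ ¬p1))   [eliminate →]
= ¬p3 ∨ ((¬p1 ∨ ¬p3) ∧ (p3 ∨ p1)) ∨ ((¬¬p1 ∨ ¬p2) ∧ (¬¬p2 ∨ ¬p1))   [double negation]
= ¬p3 ∨ ((¬p1 ∨ ¬p3) ∧ (p3 ∨ p1)) ∨ ((p1 ∨ ¬p2) ∧ (¬¬p2 ∨ ¬p1))   [double negation]
= ¬p3 ∨ ((¬p1 ∨ ¬p3) ∧ (p3 ∨ p1)) ∨ ((p1 ∨ ¬p2) ∧ (p2 ∨ ¬p1))   [double negation]
= ¬p3 ∨ (¬p1 ∧ p3) ∨ (¬p1 ∧ p1) ∨ (¬p3 ∧ p3) ∨ (¬p3 ∧ p1) ∨ (p1 ∧ p2) ∨ (p1 ∧ ¬p1) ∨ (¬p2 ∧ p2) ∨ (¬p2 ∧ ¬p1)   [distribute ∧ over ∨]
= ¬p3 ∨ (¬p1 ∧ p3) ∨ (p1 ∧ p2) ∨ (¬p2 ∧ ¬p1)   [simplify]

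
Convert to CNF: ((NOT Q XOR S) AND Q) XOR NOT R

(NOT Q OR S OR NOT R) AND (Q OR NOT R) AND (NOT S OR NOT Q OR R)

((NOT Q XOR S) AND Q) XOR NOT R
= (((NOT Q XOR S) AND Q) OR NOT R) AND NOT ((NOT Q XOR S) AND Q AND NOT R)   — expand XOR
= (((NOT Q OR S) AND NOT (NOT Q AND S) AND Q) OR NOT R) AND NOT ((NOT Q XOR S) AND Q AND NOT R)   — expand XOR
= (((NOT Q OR S) AND NOT (NOT Q AND S) AND Q) OR NOT R) AND NOT ((NOT Q OR S) AND NOT (NOT Q AND S) AND Q AND NOT R)   — expand XOR
= (((NOT Q OR S) AND (NOT NOT Q OR NOT S) AND Q) OR NOT R) AND NOT ((NOT Q OR S) AND NOT (NOT Q AND S) AND Q AND NOT R)   — De Morgan
= (((NOT Q OR S) AND (Q OR NOT S) AND Q) OR NOT R) AND NOT ((NOT Q OR S) AND NOT (NOT Q AND S) AND Q AND NOT R)   — double negation
= (((NOT Q OR S) AND (Q OR NOT S) AND Q) OR NOT R) AND (NOT (NOT Q OR S) OR NOT NOT (NOT Q AND S) OR NOT Q OR NOT NOT R)   — De Morgan
= (((NOT Q OR S) AND (Q OR NOT S) AND Q) OR NOT R) AND ((NOT NOT Q AND NOT S) OR NOT NOT (NOT Q AND S) OR NOT Q OR NOT NOT R)   — De Morgan
= (((NOT Q OR S) AND (Q OR NOT S) AND Q) OR NOT R) AND ((Q AND NOT S) OR NOT NOT (NOT Q AND S) OR NOT Q OR NOT NOT R)   — double negation
= (((NOT Q OR S) AND (Q OR NOT S) AND Q) OR NOT R) AND ((Q AND NOT S) OR (NOT Q AND S) OR NOT Q OR NOT NOT R)   — double negation
= (((NOT Q OR S) AND (Q OR NOT S) AND Q) OR NOT R) AND ((Q AND NOT S) OR (NOT Q AND S) OR NOT Q OR R)   — double negation
= (NOT Q OR S OR NOT R) AND (Q OR NOT S OR NOT R) AND (Q OR NOT R) AND (Q OR NOT Q OR NOT Q OR R) AND (Q OR S OR NOT Q OR R) AND (NOT S OR NOT Q OR NOT Q OR R) AND (NOT S OR S OR NOT Q OR R)   — distribute OR over AND
= (NOT Q OR S OR NOT R) AND (Q OR NOT R) AND (NOT S OR NOT Q OR R)   — simplify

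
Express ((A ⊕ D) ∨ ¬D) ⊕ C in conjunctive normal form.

(¬A ∨ ¬D ∨ C) ∧ (¬D ∨ A ∨ ¬C) ∧ (D ∨ ¬C)

((A ⊕ D) ∨ ¬D) ⊕ C
≡ ((A ⊕ D) ∨ ¬D ∨ C) ∧ ¬(((A ⊕ D) ∨ ¬D) ∧ C)   [expand ⊕]
≡ ((A ∨ D) ∧ ¬(A ∧ D) ∨ ¬D ∨ C) ∧ ¬(((A ⊕ D) ∨ ¬D) ∧ C)   [expand ⊕]
≡ ((A ∨ D) ∧ ¬(A ∧ D) ∨ ¬D ∨ C) ∧ ¬(((A ∨ D) ∧ ¬(A ∧ D) ∨ ¬D) ∧ C)   [expand ⊕]
≡ ((A ∨ D) ∧ (¬A ∨ ¬D) ∨ ¬D ∨ C) ∧ ¬(((A ∨ D) ∧ ¬(A ∧ D) ∨ ¬D) ∧ C)   [De Morgan]
≡ ((A ∨ D) ∧ (¬A ∨ ¬D) ∨ ¬D ∨ C) ∧ (¬((A ∨ D) ∧ ¬(A ∧ D) ∨ ¬D) ∨ ¬C)   [De Morgan]
≡ ((A ∨ D) ∧ (¬A ∨ ¬D) ∨ ¬D ∨ C) ∧ (¬((A ∨ D) ∧ ¬(A ∧ D)) ∧ ¬¬D ∨ ¬C)   [De Morgan]
≡ ((A ∨ D) ∧ (¬A ∨ ¬D) ∨ ¬D ∨ C) ∧ ((¬(A ∨ D) ∨ ¬¬(A ∧ D)) ∧ ¬¬D ∨ ¬C)   [De Morgan]
≡ ((A ∨ D) ∧ (¬A ∨ ¬D) ∨ ¬D ∨ C) ∧ ((¬A ∧ ¬D ∨ ¬¬(A ∧ D)) ∧ ¬¬D ∨ ¬C)   [De Morgan]
≡ ((A ∨ D) ∧ (¬A ∨ ¬D) ∨ ¬D ∨ C) ∧ ((¬A ∧ ¬D ∨ A ∧ D) ∧ ¬¬D ∨ ¬C)   [double negation]
≡ ((A ∨ D) ∧ (¬A ∨ ¬D) ∨ ¬D ∨ C) ∧ ((¬A ∧ ¬D ∨ A ∧ D) ∧ D ∨ ¬C)   [double negation]
≡ (A ∨ D ∨ ¬D ∨ C) ∧ (¬A ∨ ¬D ∨ ¬D ∨ C) ∧ (¬A ∨ A ∨ ¬C) ∧ (¬A ∨ D ∨ ¬C) ∧ (¬D ∨ A ∨ ¬C) ∧ (¬D ∨ D ∨ ¬C) ∧ (D ∨ ¬C)   [distribute ∨ over ∧]
≡ (¬A ∨ ¬D ∨ C) ∧ (¬D ∨ A ∨ ¬C) ∧ (D ∨ ¬C)   [simplify]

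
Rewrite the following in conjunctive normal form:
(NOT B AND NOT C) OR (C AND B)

(NOT B AND NOT C) OR (C AND B)
≡ (NOT B OR C) AND (NOT B OR B) AND (NOT C OR C) AND (NOT C OR B)   (distribute OR over AND)
≡ (NOT B OR C) AND (NOT C OR B)   (simplify)

(NOT B OR C) AND (NOT C OR B)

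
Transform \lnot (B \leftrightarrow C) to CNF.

(B \lor C) \land (\lnot C \lor \lnot B)

\lnot (B \leftrightarrow C)
≡ \lnot ((B \to C) \land (C \to B))
≡ \lnot ((\lnot B \lor C) \land (C \to B))
≡ \lnot ((\lnot B \lor C) \land (\lnot C \lor B))
≡ \lnot (\lnot B \lor C) \lor \lnot (\lnot C \lor B)
≡ (\lnot \lnot B \land \lnot C) \lor \lnot (\lnot C \lor B)
≡ (B \land \lnot C) \lor \lnot (\lnot C \lor B)
≡ (B \land \lnot C) \lor (\lnot \lnot C \land \lnot B)
≡ (B \land \lnot C) \lor (C \land \lnot B)
≡ (B \lor C) \land (B \lor \lnot B) \land (\lnot C \lor C) \land (\lnot C \lor \lnot B)
≡ (B \lor C) \land (\lnot C \lor \lnot B)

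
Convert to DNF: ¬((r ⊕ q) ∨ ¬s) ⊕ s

¬((r ⊕ q) ∨ ¬s) ⊕ s
≡ (¬((r ⊕ q) ∨ ¬s) ∧ ¬s) ∨ (¬¬((r ⊕ q) ∨ ¬s) ∧ s)   (expand ⊕)
≡ (¬((r ∧ ¬q) ∨ (¬r ∧ q) ∨ ¬s) ∧ ¬s) ∨ (¬¬((r ⊕ q) ∨ ¬s) ∧ s)   (expand ⊕)
≡ (¬((r ∧ ¬q) ∨ (¬r ∧ q) ∨ ¬s) ∧ ¬s) ∨ (¬¬((r ∧ ¬q) ∨ (¬r ∧ q) ∨ ¬s) ∧ s)   (expand ⊕)
≡ (¬(r ∧ ¬q) ∧ ¬(¬r ∧ q) ∧ ¬¬s ∧ ¬s) ∨ (¬¬((r ∧ ¬q) ∨ (¬r ∧ q) ∨ ¬s) ∧ s)   (De Morgan)
≡ ((¬r ∨ ¬¬q) ∧ ¬(¬r ∧ q) ∧ ¬¬s ∧ ¬s) ∨ (¬¬((r ∧ ¬q) ∨ (¬r ∧ q) ∨ ¬s) ∧ s)   (De Morgan)
≡ ((¬r ∨ q) ∧ ¬(¬r ∧ q) ∧ ¬¬s ∧ ¬s) ∨ (¬¬((r ∧ ¬q) ∨ (¬r ∧ q) ∨ ¬s) ∧ s)   (double negation)
≡ ((¬r ∨ q) ∧ (¬¬r ∨ ¬q) ∧ ¬¬s ∧ ¬s) ∨ (¬¬((r ∧ ¬q) ∨ (¬r ∧ q) ∨ ¬s) ∧ s)   (De Morgan)
≡ ((¬r ∨ q) ∧ (r ∨ ¬q) ∧ ¬¬s ∧ ¬s) ∨ (¬¬((r ∧ ¬q) ∨ (¬r ∧ q) ∨ ¬s) ∧ s)   (double negation)
≡ ((¬r ∨ q) ∧ (r ∨ ¬q) ∧ s ∧ ¬s) ∨ (¬¬((r ∧ ¬q) ∨ (¬r ∧ q) ∨ ¬s) ∧ s)   (double negation)
≡ ((¬r ∨ q) ∧ (r ∨ ¬q) ∧ s ∧ ¬s) ∨ (((r ∧ ¬q) ∨ (¬r ∧ q) ∨ ¬s) ∧ s)   (double negation)
≡ (¬r ∧ r ∧ s ∧ ¬s) ∨ (¬r ∧ ¬q ∧ s ∧ ¬s) ∨ (q ∧ r ∧ s ∧ ¬s) ∨ (q ∧ ¬q ∧ s ∧ ¬s) ∨ (r ∧ ¬q ∧ s) ∨ (¬r ∧ q ∧ s) ∨ (¬s ∧ s)   (distribute ∧ over ∨)
≡ (r ∧ ¬q ∧ s) ∨ (¬r ∧ q ∧ s)   (simplify)

(r ∧ ¬q ∧ s) ∨ (¬r ∧ q ∧ s)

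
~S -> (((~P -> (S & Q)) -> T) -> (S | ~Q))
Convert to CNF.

(S | P | ~Q) & (S | ~T | ~Q)

~S -> (((~P -> (S & Q)) -> T) -> (S | ~Q))
⇔ ~~S | (((~P -> (S & Q)) -> T) -> (S | ~Q))
⇔ ~~S | ~((~P -> (S & Q)) -> T) | S | ~Q
⇔ ~~S | ~(~(~P -> (S & Q)) | T) | S | ~Q
⇔ ~~S | ~(~(~~P | (S & Q)) | T) | S | ~Q
⇔ S | ~(~(~~P | (S & Q)) | T) | S | ~Q
⇔ S | (~~(~~P | (S & Q)) & ~T) | S | ~Q
⇔ S | ((~~P | (S & Q)) & ~T) | S | ~Q
⇔ S | ((P | (S & Q)) & ~T) | S | ~Q
⇔ (S | P | S | S | ~Q) & (S | P | Q | S | ~Q) & (S | ~T | S | ~Q)
⇔ (S | P | ~Q) & (S | ~T | ~Q)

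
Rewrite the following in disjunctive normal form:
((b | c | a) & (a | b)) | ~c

b | a | ~c

((b | c | a) & (a | b)) | ~c
= (b & a) | (b & b) | (c & a) | (c & b) | (a & a) | (a & b) | ~c   [distribute & over |]
= b | a | ~c   [simplify]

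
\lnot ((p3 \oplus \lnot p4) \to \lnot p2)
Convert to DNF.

\lnot ((p3 \oplus \lnot p4) \to \lnot p2)
= \lnot (\lnot (p3 \oplus \lnot p4) \lor \lnot p2)   [eliminate \to]
= \lnot (\lnot ((p3 \land \lnot \lnot p4) \lor (\lnot p3 \land \lnot p4)) \lor \lnot p2)   [expand \oplus]
= \lnot \lnot ((p3 \land \lnot \lnot p4) \lor (\lnot p3 \land \lnot p4)) \land \lnot \lnot p2   [De Morgan]
= ((p3 \land \lnot \lnot p4) \lor (\lnot p3 \land \lnot p4)) \land \lnot \lnot p2   [double negation]
= ((p3 \land p4) \lor (\lnot p3 \land \lnot p4)) \land \lnot \lnot p2   [double negation]
= ((p3 \land p4) \lor (\lnot p3 \land \lnot p4)) \land p2   [double negation]
= (p3 \land p4 \land p2) \lor (\lnot p3 \land \lnot p4 \land p2)   [distribute \land over \lor]

(p3 \land p4 \land p2) \lor (\lnot p3 \land \lnot p4 \land p2)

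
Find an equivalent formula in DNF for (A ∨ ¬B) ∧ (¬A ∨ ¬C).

(A ∧ ¬C) ∨ (¬B ∧ ¬A) ∨ (¬B ∧ ¬C)

(A ∨ ¬B) ∧ (¬A ∨ ¬C)
≡ (A ∧ ¬A) ∨ (A ∧ ¬C) ∨ (¬B ∧ ¬A) ∨ (¬B ∧ ¬C)   [distribute ∧ over ∨]
≡ (A ∧ ¬C) ∨ (¬B ∧ ¬A) ∨ (¬B ∧ ¬C)   [simplify]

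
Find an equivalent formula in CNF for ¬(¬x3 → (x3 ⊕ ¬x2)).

¬(¬x3 → (x3 ⊕ ¬x2))
= ¬(¬¬x3 ∨ (x3 ⊕ ¬x2))   — eliminate →
= ¬(¬¬x3 ∨ ((x3 ∨ ¬x2) ∧ ¬(x3 ∧ ¬x2)))   — expand ⊕
= ¬¬¬x3 ∧ ¬((x3 ∨ ¬x2) ∧ ¬(x3 ∧ ¬x2))   — De Morgan
= ¬x3 ∧ ¬((x3 ∨ ¬x2) ∧ ¬(x3 ∧ ¬x2))   — double negation
= ¬x3 ∧ (¬(x3 ∨ ¬x2) ∨ ¬¬(x3 ∧ ¬x2))   — De Morgan
= ¬x3 ∧ ((¬x3 ∧ ¬¬x2) ∨ ¬¬(x3 ∧ ¬x2))   — De Morgan
= ¬x3 ∧ ((¬x3 ∧ x2) ∨ ¬¬(x3 ∧ ¬x2))   — double negation
= ¬x3 ∧ ((¬x3 ∧ x2) ∨ (x3 ∧ ¬x2))   — double negation
= ¬x3 ∧ (¬x3 ∨ x3) ∧ (¬x3 ∨ ¬x2) ∧ (x2 ∨ x3) ∧ (x2 ∨ ¬x2)   — distribute ∨ over ∧
= ¬x3 ∧ (x2 ∨ x3)   — simplify

¬x3 ∧ (x2 ∨ x3)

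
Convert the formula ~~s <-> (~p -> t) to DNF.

~~s <-> (~p -> t)
= (~~s -> (~p -> t)) & ((~p -> t) -> ~~s)   [eliminate <->]
= (~~~s | (~p -> t)) & ((~p -> t) -> ~~s)   [eliminate ->]
= (~~~s | ~~p | t) & ((~p -> t) -> ~~s)   [eliminate ->]
= (~~~s | ~~p | t) & (~(~p -> t) | ~~s)   [eliminate ->]
= (~~~s | ~~p | t) & (~(~~p | t) | ~~s)   [eliminate ->]
= (~s | ~~p | t) & (~(~~p | t) | ~~s)   [double negation]
= (~s | p | t) & (~(~~p | t) | ~~s)   [double negation]
= (~s | p | t) & ((~~~p & ~t) | ~~s)   [De Morgan]
= (~s | p | t) & ((~p & ~t) | ~~s)   [double negation]
= (~s | p | t) & ((~p & ~t) | s)   [double negation]
= (~s & ~p & ~t) | (~s & s) | (p & ~p & ~t) | (p & s) | (t & ~p & ~t) | (t & s)   [distribute & over |]
= (~s & ~p & ~t) | (p & s) | (t & s)   [simplify]

(~s & ~p & ~t) | (p & s) | (t & s)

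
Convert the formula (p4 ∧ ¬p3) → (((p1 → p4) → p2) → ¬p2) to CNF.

(p4 ∧ ¬p3) → (((p1 → p4) → p2) → ¬p2)
≡ ¬(p4 ∧ ¬p3) ∨ (((p1 → p4) → p2) → ¬p2)   [eliminate →]
≡ ¬(p4 ∧ ¬p3) ∨ ¬((p1 → p4) → p2) ∨ ¬p2   [eliminate →]
≡ ¬(p4 ∧ ¬p3) ∨ ¬(¬(p1 → p4) ∨ p2) ∨ ¬p2   [eliminate →]
≡ ¬(p4 ∧ ¬p3) ∨ ¬(¬(¬p1 ∨ p4) ∨ p2) ∨ ¬p2   [eliminate →]
≡ ¬p4 ∨ ¬¬p3 ∨ ¬(¬(¬p1 ∨ p4) ∨ p2) ∨ ¬p2   [De Morgan]
≡ ¬p4 ∨ p3 ∨ ¬(¬(¬p1 ∨ p4) ∨ p2) ∨ ¬p2   [double negation]
≡ ¬p4 ∨ p3 ∨ (¬¬(¬p1 ∨ p4) ∧ ¬p2) ∨ ¬p2   [De Morgan]
≡ ¬p4 ∨ p3 ∨ ((¬p1 ∨ p4) ∧ ¬p2) ∨ ¬p2   [double negation]
≡ (¬p4 ∨ p3 ∨ ¬p1 ∨ p4 ∨ ¬p2) ∧ (¬p4 ∨ p3 ∨ ¬p2 ∨ ¬p2)   [distribute ∨ over ∧]
≡ ¬p4 ∨ p3 ∨ ¬p2   [simplify]

¬p4 ∨ p3 ∨ ¬p2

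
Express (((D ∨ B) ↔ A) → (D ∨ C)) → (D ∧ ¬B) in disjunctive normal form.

(((D ∨ B) ↔ A) → (D ∨ C)) → (D ∧ ¬B)
≡ ¬(((D ∨ B) ↔ A) → (D ∨ C)) ∨ (D ∧ ¬B)   [eliminate →]
≡ ¬(¬((D ∨ B) ↔ A) ∨ D ∨ C) ∨ (D ∧ ¬B)   [eliminate →]
≡ ¬(¬(((D ∨ B) → A) ∧ (A → (D ∨ B))) ∨ D ∨ C) ∨ (D ∧ ¬B)   [eliminate ↔]
≡ ¬(¬((¬(D ∨ B) ∨ A) ∧ (A → (D ∨ B))) ∨ D ∨ C) ∨ (D ∧ ¬B)   [eliminate →]
≡ ¬(¬((¬(D ∨ B) ∨ A) ∧ (¬A ∨ D ∨ B)) ∨ D ∨ C) ∨ (D ∧ ¬B)   [eliminate →]
≡ (¬¬((¬(D ∨ B) ∨ A) ∧ (¬A ∨ D ∨ B)) ∧ ¬D ∧ ¬C) ∨ (D ∧ ¬B)   [De Morgan]
≡ ((¬(D ∨ B) ∨ A) ∧ (¬A ∨ D ∨ B) ∧ ¬D ∧ ¬C) ∨ (D ∧ ¬B)   [double negation]
≡ (((¬D ∧ ¬B) ∨ A) ∧ (¬A ∨ D ∨ B) ∧ ¬D ∧ ¬C) ∨ (D ∧ ¬B)   [De Morgan]
≡ (¬D ∧ ¬B ∧ ¬A ∧ ¬D ∧ ¬C) ∨ (¬D ∧ ¬B ∧ D ∧ ¬D ∧ ¬C) ∨ (¬D ∧ ¬B ∧ B ∧ ¬D ∧ ¬C) ∨ (A ∧ ¬A ∧ ¬D ∧ ¬C) ∨ (A ∧ D ∧ ¬D ∧ ¬C) ∨ (A ∧ B ∧ ¬D ∧ ¬C) ∨ (D ∧ ¬B)   [distribute ∧ over ∨]
≡ (¬D ∧ ¬B ∧ ¬A ∧ ¬C) ∨ (A ∧ B ∧ ¬D ∧ ¬C) ∨ (D ∧ ¬B)   [simplify]

(¬D ∧ ¬B ∧ ¬A ∧ ¬C) ∨ (A ∧ B ∧ ¬D ∧ ¬C) ∨ (D ∧ ¬B)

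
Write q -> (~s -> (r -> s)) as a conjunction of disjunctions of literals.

q -> (~s -> (r -> s))
≡ ~q | (~s -> (r -> s))   [eliminate ->]
≡ ~q | ~~s | (r -> s)   [eliminate ->]
≡ ~q | ~~s | ~r | s   [eliminate ->]
≡ ~q | s | ~r | s   [double negation]
≡ ~q | s | ~r   [simplify]

~q | s | ~r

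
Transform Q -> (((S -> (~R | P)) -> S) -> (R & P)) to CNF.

(~Q | ~S | R) & (~Q | ~S | P)

Q -> (((S -> (~R | P)) -> S) -> (R & P))
≡ ~Q | (((S -> (~R | P)) -> S) -> (R & P))
≡ ~Q | ~((S -> (~R | P)) -> S) | (R & P)
≡ ~Q | ~(~(S -> (~R | P)) | S) | (R & P)
≡ ~Q | ~(~(~S | ~R | P) | S) | (R & P)
≡ ~Q | (~~(~S | ~R | P) & ~S) | (R & P)
≡ ~Q | ((~S | ~R | P) & ~S) | (R & P)
≡ (~Q | ~S | ~R | P | R) & (~Q | ~S | ~R | P | P) & (~Q | ~S | R) & (~Q | ~S | P)
≡ (~Q | ~S | R) & (~Q | ~S | P)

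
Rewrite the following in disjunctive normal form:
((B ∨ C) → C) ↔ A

(B ∧ ¬C ∧ ¬A) ∨ (A ∧ ¬B ∧ ¬C) ∨ (A ∧ C)

((B ∨ C) → C) ↔ A
≡ (((B ∨ C) → C) → A) ∧ (A → ((B ∨ C) → C))   [eliminate ↔]
≡ (¬((B ∨ C) → C) ∨ A) ∧ (A → ((B ∨ C) → C))   [eliminate →]
≡ (¬(¬(B ∨ C) ∨ C) ∨ A) ∧ (A → ((B ∨ C) → C))   [eliminate →]
≡ (¬(¬(B ∨ C) ∨ C) ∨ A) ∧ (¬A ∨ ((B ∨ C) → C))   [eliminate →]
≡ (¬(¬(B ∨ C) ∨ C) ∨ A) ∧ (¬A ∨ ¬(B ∨ C) ∨ C)   [eliminate →]
≡ ((¬¬(B ∨ C) ∧ ¬C) ∨ A) ∧ (¬A ∨ ¬(B ∨ C) ∨ C)   [De Morgan]
≡ (((B ∨ C) ∧ ¬C) ∨ A) ∧ (¬A ∨ ¬(B ∨ C) ∨ C)   [double negation]
≡ (((B ∨ C) ∧ ¬C) ∨ A) ∧ (¬A ∨ (¬B ∧ ¬C) ∨ C)   [De Morgan]
≡ (B ∧ ¬C ∧ ¬A) ∨ (B ∧ ¬C ∧ ¬B ∧ ¬C) ∨ (B ∧ ¬C ∧ C) ∨ (C ∧ ¬C ∧ ¬A) ∨ (C ∧ ¬C ∧ ¬B ∧ ¬C) ∨ (C ∧ ¬C ∧ C) ∨ (A ∧ ¬A) ∨ (A ∧ ¬B ∧ ¬C) ∨ (A ∧ C)   [distribute ∧ over ∨]
≡ (B ∧ ¬C ∧ ¬A) ∨ (A ∧ ¬B ∧ ¬C) ∨ (A ∧ C)   [simplify]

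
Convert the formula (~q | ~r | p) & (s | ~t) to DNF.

(~q & s) | (~q & ~t) | (~r & s) | (~r & ~t) | (p & s) | (p & ~t)

(~q | ~r | p) & (s | ~t)
= (~q & s) | (~q & ~t) | (~r & s) | (~r & ~t) | (p & s) | (p & ~t)   [distribute & over |]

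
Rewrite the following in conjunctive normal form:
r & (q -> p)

r & (q -> p)
≡ r & (~q | p)   [eliminate ->]

r & (~q | p)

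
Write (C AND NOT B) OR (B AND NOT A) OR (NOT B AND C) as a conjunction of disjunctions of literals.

(C AND NOT B) OR (B AND NOT A) OR (NOT B AND C)
≡ (C OR B OR NOT B) AND (C OR B OR C) AND (C OR NOT A OR NOT B) AND (C OR NOT A OR C) AND (NOT B OR B OR NOT B) AND (NOT B OR B OR C) AND (NOT B OR NOT A OR NOT B) AND (NOT B OR NOT A OR C)
≡ (C OR B) AND (C OR NOT A) AND (NOT B OR NOT A)

(C OR B) AND (C OR NOT A) AND (NOT B OR NOT A)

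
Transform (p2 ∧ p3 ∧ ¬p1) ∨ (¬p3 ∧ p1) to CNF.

(p2 ∧ p3 ∧ ¬p1) ∨ (¬p3 ∧ p1)
⇔ (p2 ∨ ¬p3) ∧ (p2 ∨ p1) ∧ (p3 ∨ ¬p3) ∧ (p3 ∨ p1) ∧ (¬p1 ∨ ¬p3) ∧ (¬p1 ∨ p1)   — distribute ∨ over ∧
⇔ (p2 ∨ ¬p3) ∧ (p2 ∨ p1) ∧ (p3 ∨ p1) ∧ (¬p1 ∨ ¬p3)   — simplify

(p2 ∨ ¬p3) ∧ (p2 ∨ p1) ∧ (p3 ∨ p1) ∧ (¬p1 ∨ ¬p3)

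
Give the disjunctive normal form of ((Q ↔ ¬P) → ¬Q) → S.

(¬P ∧ Q) ∨ S

((Q ↔ ¬P) → ¬Q) → S
≡ ¬((Q ↔ ¬P) → ¬Q) ∨ S   [eliminate →]
≡ ¬(¬(Q ↔ ¬P) ∨ ¬Q) ∨ S   [eliminate →]
≡ ¬(¬((Q → ¬P) ∧ (¬P → Q)) ∨ ¬Q) ∨ S   [eliminate ↔]
≡ ¬(¬((¬Q ∨ ¬P) ∧ (¬P → Q)) ∨ ¬Q) ∨ S   [eliminate →]
≡ ¬(¬((¬Q ∨ ¬P) ∧ (¬¬P ∨ Q)) ∨ ¬Q) ∨ S   [eliminate →]
≡ (¬¬((¬Q ∨ ¬P) ∧ (¬¬P ∨ Q)) ∧ ¬¬Q) ∨ S   [De Morgan]
≡ ((¬Q ∨ ¬P) ∧ (¬¬P ∨ Q) ∧ ¬¬Q) ∨ S   [double negation]
≡ ((¬Q ∨ ¬P) ∧ (P ∨ Q) ∧ ¬¬Q) ∨ S   [double negation]
≡ ((¬Q ∨ ¬P) ∧ (P ∨ Q) ∧ Q) ∨ S   [double negation]
≡ (¬Q ∧ P ∧ Q) ∨ (¬Q ∧ Q ∧ Q) ∨ (¬P ∧ P ∧ Q) ∨ (¬P ∧ Q ∧ Q) ∨ S   [distribute ∧ over ∨]
≡ (¬P ∧ Q) ∨ S   [simplify]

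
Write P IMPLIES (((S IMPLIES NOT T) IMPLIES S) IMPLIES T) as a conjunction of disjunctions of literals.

P IMPLIES (((S IMPLIES NOT T) IMPLIES S) IMPLIES T)
≡ NOT P OR (((S IMPLIES NOT T) IMPLIES S) IMPLIES T)   (eliminate IMPLIES)
≡ NOT P OR NOT ((S IMPLIES NOT T) IMPLIES S) OR T   (eliminate IMPLIES)
≡ NOT P OR NOT (NOT (S IMPLIES NOT T) OR S) OR T   (eliminate IMPLIES)
≡ NOT P OR NOT (NOT (NOT S OR NOT T) OR S) OR T   (eliminate IMPLIES)
≡ NOT P OR (NOT NOT (NOT S OR NOT T) AND NOT S) OR T   (De Morgan)
≡ NOT P OR ((NOT S OR NOT T) AND NOT S) OR T   (double negation)
≡ (NOT P OR NOT S OR NOT T OR T) AND (NOT P OR NOT S OR T)   (distribute OR over AND)
≡ NOT P OR NOT S OR T   (simplify)

NOT P OR NOT S OR T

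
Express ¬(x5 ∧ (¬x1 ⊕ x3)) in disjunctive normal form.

¬x5 ∨ (x1 ∧ ¬x3) ∨ (x3 ∧ ¬x1)

¬(x5 ∧ (¬x1 ⊕ x3))
= ¬(x5 ∧ ((¬x1 ∧ ¬x3) ∨ (¬¬x1 ∧ x3)))   [expand ⊕]
= ¬x5 ∨ ¬((¬x1 ∧ ¬x3) ∨ (¬¬x1 ∧ x3))   [De Morgan]
= ¬x5 ∨ (¬(¬x1 ∧ ¬x3) ∧ ¬(¬¬x1 ∧ x3))   [De Morgan]
= ¬x5 ∨ ((¬¬x1 ∨ ¬¬x3) ∧ ¬(¬¬x1 ∧ x3))   [De Morgan]
= ¬x5 ∨ ((x1 ∨ ¬¬x3) ∧ ¬(¬¬x1 ∧ x3))   [double negation]
= ¬x5 ∨ ((x1 ∨ x3) ∧ ¬(¬¬x1 ∧ x3))   [double negation]
= ¬x5 ∨ ((x1 ∨ x3) ∧ (¬¬¬x1 ∨ ¬x3))   [De Morgan]
= ¬x5 ∨ ((x1 ∨ x3) ∧ (¬x1 ∨ ¬x3))   [double negation]
= ¬x5 ∨ (x1 ∧ ¬x1) ∨ (x1 ∧ ¬x3) ∨ (x3 ∧ ¬x1) ∨ (x3 ∧ ¬x3)   [distribute ∧ over ∨]
= ¬x5 ∨ (x1 ∧ ¬x3) ∨ (x3 ∧ ¬x1)   [simplify]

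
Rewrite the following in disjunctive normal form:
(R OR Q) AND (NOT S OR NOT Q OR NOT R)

(R OR Q) AND (NOT S OR NOT Q OR NOT R)
≡ (R AND NOT S) OR (R AND NOT Q) OR (R AND NOT R) OR (Q AND NOT S) OR (Q AND NOT Q) OR (Q AND NOT R)   [distribute AND over OR]
≡ (R AND NOT S) OR (R AND NOT Q) OR (Q AND NOT S) OR (Q AND NOT R)   [simplify]

(R AND NOT S) OR (R AND NOT Q) OR (Q AND NOT S) OR (Q AND NOT R)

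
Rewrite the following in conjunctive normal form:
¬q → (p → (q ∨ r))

q ∨ ¬p ∨ r

¬q → (p → (q ∨ r))
≡ ¬¬q ∨ (p → (q ∨ r))
≡ ¬¬q ∨ ¬p ∨ q ∨ r
≡ q ∨ ¬p ∨ q ∨ r
≡ q ∨ ¬p ∨ r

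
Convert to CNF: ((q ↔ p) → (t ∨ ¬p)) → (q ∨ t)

(¬p ∨ q ∨ t) ∧ (p ∨ q ∨ t)

((q ↔ p) → (t ∨ ¬p)) → (q ∨ t)
≡ ¬((q ↔ p) → (t ∨ ¬p)) ∨ q ∨ t
≡ ¬(¬(q ↔ p) ∨ t ∨ ¬p) ∨ q ∨ t
≡ ¬(¬((q → p) ∧ (p → q)) ∨ t ∨ ¬p) ∨ q ∨ t
≡ ¬(¬((¬q ∨ p) ∧ (p → q)) ∨ t ∨ ¬p) ∨ q ∨ t
≡ ¬(¬((¬q ∨ p) ∧ (¬p ∨ q)) ∨ t ∨ ¬p) ∨ q ∨ t
≡ (¬¬((¬q ∨ p) ∧ (¬p ∨ q)) ∧ ¬t ∧ ¬¬p) ∨ q ∨ t
≡ ((¬q ∨ p) ∧ (¬p ∨ q) ∧ ¬t ∧ ¬¬p) ∨ q ∨ t
≡ ((¬q ∨ p) ∧ (¬p ∨ q) ∧ ¬t ∧ p) ∨ q ∨ t
≡ (¬q ∨ p ∨ q ∨ t) ∧ (¬p ∨ q ∨ q ∨ t) ∧ (¬t ∨ q ∨ t) ∧ (p ∨ q ∨ t)
≡ (¬p ∨ q ∨ t) ∧ (p ∨ q ∨ t)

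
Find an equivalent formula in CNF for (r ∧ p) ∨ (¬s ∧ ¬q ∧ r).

(r ∧ p) ∨ (¬s ∧ ¬q ∧ r)
≡ (r ∨ ¬s) ∧ (r ∨ ¬q) ∧ (r ∨ r) ∧ (p ∨ ¬s) ∧ (p ∨ ¬q) ∧ (p ∨ r)
≡ r ∧ (p ∨ ¬s) ∧ (p ∨ ¬q)

r ∧ (p ∨ ¬s) ∧ (p ∨ ¬q)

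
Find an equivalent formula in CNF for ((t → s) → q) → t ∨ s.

¬q ∨ t ∨ s

((t → s) → q) → t ∨ s
⇔ ¬((t → s) → q) ∨ t ∨ s   — eliminate →
⇔ ¬(¬(t → s) ∨ q) ∨ t ∨ s   — eliminate →
⇔ ¬(¬(¬t ∨ s) ∨ q) ∨ t ∨ s   — eliminate →
⇔ ¬¬(¬t ∨ s) ∧ ¬q ∨ t ∨ s   — De Morgan
⇔ (¬t ∨ s) ∧ ¬q ∨ t ∨ s   — double negation
⇔ (¬t ∨ s ∨ t ∨ s) ∧ (¬q ∨ t ∨ s)   — distribute ∨ over ∧
⇔ ¬q ∨ t ∨ s   — simplify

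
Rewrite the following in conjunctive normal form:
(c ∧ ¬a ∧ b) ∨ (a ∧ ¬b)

(c ∨ a) ∧ (c ∨ ¬b) ∧ (¬a ∨ ¬b) ∧ (b ∨ a)

(c ∧ ¬a ∧ b) ∨ (a ∧ ¬b)
≡ (c ∨ a) ∧ (c ∨ ¬b) ∧ (¬a ∨ a) ∧ (¬a ∨ ¬b) ∧ (b ∨ a) ∧ (b ∨ ¬b)   [distribute ∨ over ∧]
≡ (c ∨ a) ∧ (c ∨ ¬b) ∧ (¬a ∨ ¬b) ∧ (b ∨ a)   [simplify]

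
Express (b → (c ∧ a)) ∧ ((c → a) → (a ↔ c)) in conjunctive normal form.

(¬b ∨ c) ∧ (¬b ∨ a) ∧ (c ∨ ¬a)

(b → (c ∧ a)) ∧ ((c → a) → (a ↔ c))
= (¬b ∨ (c ∧ a)) ∧ ((c → a) → (a ↔ c))   (eliminate →)
= (¬b ∨ (c ∧ a)) ∧ (¬(c → a) ∨ (a ↔ c))   (eliminate →)
= (¬b ∨ (c ∧ a)) ∧ (¬(¬c ∨ a) ∨ (a ↔ c))   (eliminate →)
= (¬b ∨ (c ∧ a)) ∧ (¬(¬c ∨ a) ∨ ((a → c) ∧ (c → a)))   (eliminate ↔)
= (¬b ∨ (c ∧ a)) ∧ (¬(¬c ∨ a) ∨ ((¬a ∨ c) ∧ (c → a)))   (eliminate →)
= (¬b ∨ (c ∧ a)) ∧ (¬(¬c ∨ a) ∨ ((¬a ∨ c) ∧ (¬c ∨ a)))   (eliminate →)
= (¬b ∨ (c ∧ a)) ∧ ((¬¬c ∧ ¬a) ∨ ((¬a ∨ c) ∧ (¬c ∨ a)))   (De Morgan)
= (¬b ∨ (c ∧ a)) ∧ ((c ∧ ¬a) ∨ ((¬a ∨ c) ∧ (¬c ∨ a)))   (double negation)
= (¬b ∨ c) ∧ (¬b ∨ a) ∧ (c ∨ ¬a ∨ c) ∧ (c ∨ ¬c ∨ a) ∧ (¬a ∨ ¬a ∨ c) ∧ (¬a ∨ ¬c ∨ a)   (distribute ∨ over ∧)
= (¬b ∨ c) ∧ (¬b ∨ a) ∧ (c ∨ ¬a)   (simplify)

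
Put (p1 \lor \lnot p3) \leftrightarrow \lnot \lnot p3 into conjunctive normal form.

p3 \land (\lnot p3 \lor p1)

(p1 \lor \lnot p3) \leftrightarrow \lnot \lnot p3
⇔ ((p1 \lor \lnot p3) \to \lnot \lnot p3) \land (\lnot \lnot p3 \to (p1 \lor \lnot p3))   — eliminate \leftrightarrow
⇔ (\lnot (p1 \lor \lnot p3) \lor \lnot \lnot p3) \land (\lnot \lnot p3 \to (p1 \lor \lnot p3))   — eliminate \to
⇔ (\lnot (p1 \lor \lnot p3) \lor \lnot \lnot p3) \land (\lnot \lnot \lnot p3 \lor p1 \lor \lnot p3)   — eliminate \to
⇔ ((\lnot p1 \land \lnot \lnot p3) \lor \lnot \lnot p3) \land (\lnot \lnot \lnot p3 \lor p1 \lor \lnot p3)   — De Morgan
⇔ ((\lnot p1 \land p3) \lor \lnot \lnot p3) \land (\lnot \lnot \lnot p3 \lor p1 \lor \lnot p3)   — double negation
⇔ ((\lnot p1 \land p3) \lor p3) \land (\lnot \lnot \lnot p3 \lor p1 \lor \lnot p3)   — double negation
⇔ ((\lnot p1 \land p3) \lor p3) \land (\lnot p3 \lor p1 \lor \lnot p3)   — double negation
⇔ (\lnot p1 \lor p3) \land (p3 \lor p3) \land (\lnot p3 \lor p1 \lor \lnot p3)   — distribute \lor over \land
⇔ p3 \land (\lnot p3 \lor p1)   — simplify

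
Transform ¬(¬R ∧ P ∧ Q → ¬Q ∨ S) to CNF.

¬(¬R ∧ P ∧ Q → ¬Q ∨ S)
= ¬(¬(¬R ∧ P ∧ Q) ∨ ¬Q ∨ S)   (eliminate →)
= ¬¬(¬R ∧ P ∧ Q) ∧ ¬¬Q ∧ ¬S   (De Morgan)
= ¬R ∧ P ∧ Q ∧ ¬¬Q ∧ ¬S   (double negation)
= ¬R ∧ P ∧ Q ∧ Q ∧ ¬S   (double negation)
= ¬R ∧ P ∧ Q ∧ ¬S   (simplify)

¬R ∧ P ∧ Q ∧ ¬S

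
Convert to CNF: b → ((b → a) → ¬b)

¬b ∨ ¬a

b → ((b → a) → ¬b)
= ¬b ∨ ((b → a) → ¬b)   [eliminate →]
= ¬b ∨ ¬(b → a) ∨ ¬b   [eliminate →]
= ¬b ∨ ¬(¬b ∨ a) ∨ ¬b   [eliminate →]
= ¬b ∨ (¬¬b ∧ ¬a) ∨ ¬b   [De Morgan]
= ¬b ∨ (b ∧ ¬a) ∨ ¬b   [double negation]
= (¬b ∨ b ∨ ¬b) ∧ (¬b ∨ ¬a ∨ ¬b)   [distribute ∨ over ∧]
= ¬b ∨ ¬a   [simplify]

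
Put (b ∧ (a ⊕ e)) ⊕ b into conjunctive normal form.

(b ∧ (a ⊕ e)) ⊕ b
= ((b ∧ (a ⊕ e)) ∨ b) ∧ ¬(b ∧ (a ⊕ e) ∧ b)   (expand ⊕)
= ((b ∧ (a ∨ e) ∧ ¬(a ∧ e)) ∨ b) ∧ ¬(b ∧ (a ⊕ e) ∧ b)   (expand ⊕)
= ((b ∧ (a ∨ e) ∧ ¬(a ∧ e)) ∨ b) ∧ ¬(b ∧ (a ∨ e) ∧ ¬(a ∧ e) ∧ b)   (expand ⊕)
= ((b ∧ (a ∨ e) ∧ (¬a ∨ ¬e)) ∨ b) ∧ ¬(b ∧ (a ∨ e) ∧ ¬(a ∧ e) ∧ b)   (De Morgan)
= ((b ∧ (a ∨ e) ∧ (¬a ∨ ¬e)) ∨ b) ∧ (¬b ∨ ¬(a ∨ e) ∨ ¬¬(a ∧ e) ∨ ¬b)   (De Morgan)
= ((b ∧ (a ∨ e) ∧ (¬a ∨ ¬e)) ∨ b) ∧ (¬b ∨ (¬a ∧ ¬e) ∨ ¬¬(a ∧ e) ∨ ¬b)   (De Morgan)
= ((b ∧ (a ∨ e) ∧ (¬a ∨ ¬e)) ∨ b) ∧ (¬b ∨ (¬a ∧ ¬e) ∨ (a ∧ e) ∨ ¬b)   (double negation)
= (b ∨ b) ∧ (a ∨ e ∨ b) ∧ (¬a ∨ ¬e ∨ b) ∧ (¬b ∨ ¬a ∨ a ∨ ¬b) ∧ (¬b ∨ ¬a ∨ e ∨ ¬b) ∧ (¬b ∨ ¬e ∨ a ∨ ¬b) ∧ (¬b ∨ ¬e ∨ e ∨ ¬b)   (distribute ∨ over ∧)
= b ∧ (¬b ∨ ¬a ∨ e) ∧ (¬b ∨ ¬e ∨ a)   (simplify)

b ∧ (¬b ∨ ¬a ∨ e) ∧ (¬b ∨ ¬e ∨ a)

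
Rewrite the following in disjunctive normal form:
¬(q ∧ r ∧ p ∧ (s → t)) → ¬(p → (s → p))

(q ∧ r ∧ p ∧ ¬s) ∨ (q ∧ r ∧ p ∧ t)

¬(q ∧ r ∧ p ∧ (s → t)) → ¬(p → (s → p))
⇔ ¬¬(q ∧ r ∧ p ∧ (s → t)) ∨ ¬(p → (s → p))   [eliminate →]
⇔ ¬¬(q ∧ r ∧ p ∧ (¬s ∨ t)) ∨ ¬(p → (s → p))   [eliminate →]
⇔ ¬¬(q ∧ r ∧ p ∧ (¬s ∨ t)) ∨ ¬(¬p ∨ (s → p))   [eliminate →]
⇔ ¬¬(q ∧ r ∧ p ∧ (¬s ∨ t)) ∨ ¬(¬p ∨ ¬s ∨ p)   [eliminate →]
⇔ (q ∧ r ∧ p ∧ (¬s ∨ t)) ∨ ¬(¬p ∨ ¬s ∨ p)   [double negation]
⇔ (q ∧ r ∧ p ∧ (¬s ∨ t)) ∨ (¬¬p ∧ ¬¬s ∧ ¬p)   [De Morgan]
⇔ (q ∧ r ∧ p ∧ (¬s ∨ t)) ∨ (p ∧ ¬¬s ∧ ¬p)   [double negation]
⇔ (q ∧ r ∧ p ∧ (¬s ∨ t)) ∨ (p ∧ s ∧ ¬p)   [double negation]
⇔ (q ∧ r ∧ p ∧ ¬s) ∨ (q ∧ r ∧ p ∧ t) ∨ (p ∧ s ∧ ¬p)   [distribute ∧ over ∨]
⇔ (q ∧ r ∧ p ∧ ¬s) ∨ (q ∧ r ∧ p ∧ t)   [simplify]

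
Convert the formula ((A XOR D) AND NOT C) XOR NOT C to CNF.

((A XOR D) AND NOT C) XOR NOT C
= (((A XOR D) AND NOT C) OR NOT C) AND NOT ((A XOR D) AND NOT C AND NOT C)   — expand XOR
= (((A OR D) AND NOT (A AND D) AND NOT C) OR NOT C) AND NOT ((A XOR D) AND NOT C AND NOT C)   — expand XOR
= (((A OR D) AND NOT (A AND D) AND NOT C) OR NOT C) AND NOT ((A OR D) AND NOT (A AND D) AND NOT C AND NOT C)   — expand XOR
= (((A OR D) AND (NOT A OR NOT D) AND NOT C) OR NOT C) AND NOT ((A OR D) AND NOT (A AND D) AND NOT C AND NOT C)   — De Morgan
= (((A OR D) AND (NOT A OR NOT D) AND NOT C) OR NOT C) AND (NOT (A OR D) OR NOT NOT (A AND D) OR NOT NOT C OR NOT NOT C)   — De Morgan
= (((A OR D) AND (NOT A OR NOT D) AND NOT C) OR NOT C) AND ((NOT A AND NOT D) OR NOT NOT (A AND D) OR NOT NOT C OR NOT NOT C)   — De Morgan
= (((A OR D) AND (NOT A OR NOT D) AND NOT C) OR NOT C) AND ((NOT A AND NOT D) OR (A AND D) OR NOT NOT C OR NOT NOT C)   — double negation
= (((A OR D) AND (NOT A OR NOT D) AND NOT C) OR NOT C) AND ((NOT A AND NOT D) OR (A AND D) OR C OR NOT NOT C)   — double negation
= (((A OR D) AND (NOT A OR NOT D) AND NOT C) OR NOT C) AND ((NOT A AND NOT D) OR (A AND D) OR C OR C)   — double negation
= (A OR D OR NOT C) AND (NOT A OR NOT D OR NOT C) AND (NOT C OR NOT C) AND (NOT A OR A OR C OR C) AND (NOT A OR D OR C OR C) AND (NOT D OR A OR C OR C) AND (NOT D OR D OR C OR C)   — distribute OR over AND
= NOT C AND (NOT A OR D OR C) AND (NOT D OR A OR C)   — simplify

NOT C AND (NOT A OR D OR C) AND (NOT D OR A OR C)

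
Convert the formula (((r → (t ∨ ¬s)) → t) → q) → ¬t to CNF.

¬q ∨ ¬t

(((r → (t ∨ ¬s)) → t) → q) → ¬t
⇔ ¬(((r → (t ∨ ¬s)) → t) → q) ∨ ¬t   (eliminate →)
⇔ ¬(¬((r → (t ∨ ¬s)) → t) ∨ q) ∨ ¬t   (eliminate →)
⇔ ¬(¬(¬(r → (t ∨ ¬s)) ∨ t) ∨ q) ∨ ¬t   (eliminate →)
⇔ ¬(¬(¬(¬r ∨ t ∨ ¬s) ∨ t) ∨ q) ∨ ¬t   (eliminate →)
⇔ (¬¬(¬(¬r ∨ t ∨ ¬s) ∨ t) ∧ ¬q) ∨ ¬t   (De Morgan)
⇔ ((¬(¬r ∨ t ∨ ¬s) ∨ t) ∧ ¬q) ∨ ¬t   (double negation)
⇔ (((¬¬r ∧ ¬t ∧ ¬¬s) ∨ t) ∧ ¬q) ∨ ¬t   (De Morgan)
⇔ (((r ∧ ¬t ∧ ¬¬s) ∨ t) ∧ ¬q) ∨ ¬t   (double negation)
⇔ (((r ∧ ¬t ∧ s) ∨ t) ∧ ¬q) ∨ ¬t   (double negation)
⇔ (r ∨ t ∨ ¬t) ∧ (¬t ∨ t ∨ ¬t) ∧ (s ∨ t ∨ ¬t) ∧ (¬q ∨ ¬t)   (distribute ∨ over ∧)
⇔ ¬q ∨ ¬t   (simplify)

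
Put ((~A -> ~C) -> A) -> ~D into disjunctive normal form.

(~C & ~A) | ~D

((~A -> ~C) -> A) -> ~D
≡ ~((~A -> ~C) -> A) | ~D   [eliminate ->]
≡ ~(~(~A -> ~C) | A) | ~D   [eliminate ->]
≡ ~(~(~~A | ~C) | A) | ~D   [eliminate ->]
≡ (~~(~~A | ~C) & ~A) | ~D   [De Morgan]
≡ ((~~A | ~C) & ~A) | ~D   [double negation]
≡ ((A | ~C) & ~A) | ~D   [double negation]
≡ (A & ~A) | (~C & ~A) | ~D   [distribute & over |]
≡ (~C & ~A) | ~D   [simplify]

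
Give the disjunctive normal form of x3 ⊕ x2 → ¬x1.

x3 ⊕ x2 → ¬x1
≡ ¬(x3 ⊕ x2) ∨ ¬x1   — eliminate →
≡ ¬(x3 ∧ ¬x2 ∨ ¬x3 ∧ x2) ∨ ¬x1   — expand ⊕
≡ ¬(x3 ∧ ¬x2) ∧ ¬(¬x3 ∧ x2) ∨ ¬x1   — De Morgan
≡ (¬x3 ∨ ¬¬x2) ∧ ¬(¬x3 ∧ x2) ∨ ¬x1   — De Morgan
≡ (¬x3 ∨ x2) ∧ ¬(¬x3 ∧ x2) ∨ ¬x1   — double negation
≡ (¬x3 ∨ x2) ∧ (¬¬x3 ∨ ¬x2) ∨ ¬x1   — De Morgan
≡ (¬x3 ∨ x2) ∧ (x3 ∨ ¬x2) ∨ ¬x1   — double negation
≡ ¬x3 ∧ x3 ∨ ¬x3 ∧ ¬x2 ∨ x2 ∧ x3 ∨ x2 ∧ ¬x2 ∨ ¬x1   — distribute ∧ over ∨
≡ ¬x3 ∧ ¬x2 ∨ x2 ∧ x3 ∨ ¬x1   — simplify

¬x3 ∧ ¬x2 ∨ x2 ∧ x3 ∨ ¬x1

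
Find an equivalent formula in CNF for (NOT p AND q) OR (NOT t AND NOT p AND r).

(NOT p AND q) OR (NOT t AND NOT p AND r)
≡ (NOT p OR NOT t) AND (NOT p OR NOT p) AND (NOT p OR r) AND (q OR NOT t) AND (q OR NOT p) AND (q OR r)   (distribute OR over AND)
≡ NOT p AND (q OR NOT t) AND (q OR r)   (simplify)

NOT p AND (q OR NOT t) AND (q OR r)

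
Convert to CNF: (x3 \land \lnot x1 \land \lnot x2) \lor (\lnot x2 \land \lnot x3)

(\lnot x1 \lor \lnot x3) \land \lnot x2

(x3 \land \lnot x1 \land \lnot x2) \lor (\lnot x2 \land \lnot x3)
= (x3 \lor \lnot x2) \land (x3 \lor \lnot x3) \land (\lnot x1 \lor \lnot x2) \land (\lnot x1 \lor \lnot x3) \land (\lnot x2 \lor \lnot x2) \land (\lnot x2 \lor \lnot x3)   — distribute \lor over \land
= (\lnot x1 \lor \lnot x3) \land \lnot x2   — simplify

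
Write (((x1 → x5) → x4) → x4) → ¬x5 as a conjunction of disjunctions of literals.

(((x1 → x5) → x4) → x4) → ¬x5
⇔ ¬(((x1 → x5) → x4) → x4) ∨ ¬x5   — eliminate →
⇔ ¬(¬((x1 → x5) → x4) ∨ x4) ∨ ¬x5   — eliminate →
⇔ ¬(¬(¬(x1 → x5) ∨ x4) ∨ x4) ∨ ¬x5   — eliminate →
⇔ ¬(¬(¬(¬x1 ∨ x5) ∨ x4) ∨ x4) ∨ ¬x5   — eliminate →
⇔ (¬¬(¬(¬x1 ∨ x5) ∨ x4) ∧ ¬x4) ∨ ¬x5   — De Morgan
⇔ ((¬(¬x1 ∨ x5) ∨ x4) ∧ ¬x4) ∨ ¬x5   — double negation
⇔ (((¬¬x1 ∧ ¬x5) ∨ x4) ∧ ¬x4) ∨ ¬x5   — De Morgan
⇔ (((x1 ∧ ¬x5) ∨ x4) ∧ ¬x4) ∨ ¬x5   — double negation
⇔ (x1 ∨ x4 ∨ ¬x5) ∧ (¬x5 ∨ x4 ∨ ¬x5) ∧ (¬x4 ∨ ¬x5)   — distribute ∨ over ∧
⇔ (¬x5 ∨ x4) ∧ (¬x4 ∨ ¬x5)   — simplify

(¬x5 ∨ x4) ∧ (¬x4 ∨ ¬x5)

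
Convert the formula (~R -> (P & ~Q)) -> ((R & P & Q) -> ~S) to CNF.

(~R -> (P & ~Q)) -> ((R & P & Q) -> ~S)
≡ ~(~R -> (P & ~Q)) | ((R & P & Q) -> ~S)   [eliminate ->]
≡ ~(~~R | (P & ~Q)) | ((R & P & Q) -> ~S)   [eliminate ->]
≡ ~(~~R | (P & ~Q)) | ~(R & P & Q) | ~S   [eliminate ->]
≡ (~~~R & ~(P & ~Q)) | ~(R & P & Q) | ~S   [De Morgan]
≡ (~R & ~(P & ~Q)) | ~(R & P & Q) | ~S   [double negation]
≡ (~R & (~P | ~~Q)) | ~(R & P & Q) | ~S   [De Morgan]
≡ (~R & (~P | Q)) | ~(R & P & Q) | ~S   [double negation]
≡ (~R & (~P | Q)) | ~R | ~P | ~Q | ~S   [De Morgan]
≡ (~R | ~R | ~P | ~Q | ~S) & (~P | Q | ~R | ~P | ~Q | ~S)   [distribute | over &]
≡ ~R | ~P | ~Q | ~S   [simplify]

~R | ~P | ~Q | ~S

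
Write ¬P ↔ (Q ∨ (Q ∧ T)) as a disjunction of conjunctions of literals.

(P ∧ ¬Q) ∨ (Q ∧ ¬P)

¬P ↔ (Q ∨ (Q ∧ T))
≡ (¬P → (Q ∨ (Q ∧ T))) ∧ ((Q ∨ (Q ∧ T)) → ¬P)   — eliminate ↔
≡ (¬¬P ∨ Q ∨ (Q ∧ T)) ∧ ((Q ∨ (Q ∧ T)) → ¬P)   — eliminate →
≡ (¬¬P ∨ Q ∨ (Q ∧ T)) ∧ (¬(Q ∨ (Q ∧ T)) ∨ ¬P)   — eliminate →
≡ (P ∨ Q ∨ (Q ∧ T)) ∧ (¬(Q ∨ (Q ∧ T)) ∨ ¬P)   — double negation
≡ (P ∨ Q ∨ (Q ∧ T)) ∧ ((¬Q ∧ ¬(Q ∧ T)) ∨ ¬P)   — De Morgan
≡ (P ∨ Q ∨ (Q ∧ T)) ∧ ((¬Q ∧ (¬Q ∨ ¬T)) ∨ ¬P)   — De Morgan
≡ (P ∧ ¬Q ∧ ¬Q) ∨ (P ∧ ¬Q ∧ ¬T) ∨ (P ∧ ¬P) ∨ (Q ∧ ¬Q ∧ ¬Q) ∨ (Q ∧ ¬Q ∧ ¬T) ∨ (Q ∧ ¬P) ∨ (Q ∧ T ∧ ¬Q ∧ ¬Q) ∨ (Q ∧ T ∧ ¬Q ∧ ¬T) ∨ (Q ∧ T ∧ ¬P)   — distribute ∧ over ∨
≡ (P ∧ ¬Q) ∨ (Q ∧ ¬P)   — simplify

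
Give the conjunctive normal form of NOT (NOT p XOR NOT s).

NOT (NOT p XOR NOT s)
= NOT ((NOT p OR NOT s) AND NOT (NOT p AND NOT s))   [expand XOR]
= NOT (NOT p OR NOT s) OR NOT NOT (NOT p AND NOT s)   [De Morgan]
= (NOT NOT p AND NOT NOT s) OR NOT NOT (NOT p AND NOT s)   [De Morgan]
= (p AND NOT NOT s) OR NOT NOT (NOT p AND NOT s)   [double negation]
= (p AND s) OR NOT NOT (NOT p AND NOT s)   [double negation]
= (p AND s) OR (NOT p AND NOT s)   [double negation]
= (p OR NOT p) AND (p OR NOT s) AND (s OR NOT p) AND (s OR NOT s)   [distribute OR over AND]
= (p OR NOT s) AND (s OR NOT p)   [simplify]

(p OR NOT s) AND (s OR NOT p)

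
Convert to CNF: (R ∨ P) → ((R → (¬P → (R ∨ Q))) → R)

¬P ∨ R

(R ∨ P) → ((R → (¬P → (R ∨ Q))) → R)
≡ ¬(R ∨ P) ∨ ((R → (¬P → (R ∨ Q))) → R)   (eliminate →)
≡ ¬(R ∨ P) ∨ ¬(R → (¬P → (R ∨ Q))) ∨ R   (eliminate →)
≡ ¬(R ∨ P) ∨ ¬(¬R ∨ (¬P → (R ∨ Q))) ∨ R   (eliminate →)
≡ ¬(R ∨ P) ∨ ¬(¬R ∨ ¬¬P ∨ R ∨ Q) ∨ R   (eliminate →)
≡ (¬R ∧ ¬P) ∨ ¬(¬R ∨ ¬¬P ∨ R ∨ Q) ∨ R   (De Morgan)
≡ (¬R ∧ ¬P) ∨ (¬¬R ∧ ¬¬¬P ∧ ¬R ∧ ¬Q) ∨ R   (De Morgan)
≡ (¬R ∧ ¬P) ∨ (R ∧ ¬¬¬P ∧ ¬R ∧ ¬Q) ∨ R   (double negation)
≡ (¬R ∧ ¬P) ∨ (R ∧ ¬P ∧ ¬R ∧ ¬Q) ∨ R   (double negation)
≡ (¬R ∨ R ∨ R) ∧ (¬R ∨ ¬P ∨ R) ∧ (¬R ∨ ¬R ∨ R) ∧ (¬R ∨ ¬Q ∨ R) ∧ (¬P ∨ R ∨ R) ∧ (¬P ∨ ¬P ∨ R) ∧ (¬P ∨ ¬R ∨ R) ∧ (¬P ∨ ¬Q ∨ R)   (distribute ∨ over ∧)
≡ ¬P ∨ R   (simplify)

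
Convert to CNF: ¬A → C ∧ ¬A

¬A → C ∧ ¬A
≡ ¬¬A ∨ C ∧ ¬A   (eliminate →)
≡ A ∨ C ∧ ¬A   (double negation)
≡ (A ∨ C) ∧ (A ∨ ¬A)   (distribute ∨ over ∧)
≡ A ∨ C   (simplify)

A ∨ C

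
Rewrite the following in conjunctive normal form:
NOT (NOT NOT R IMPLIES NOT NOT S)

NOT (NOT NOT R IMPLIES NOT NOT S)
≡ NOT (NOT NOT NOT R OR NOT NOT S)   — eliminate IMPLIES
≡ NOT NOT NOT NOT R AND NOT NOT NOT S   — De Morgan
≡ NOT NOT R AND NOT NOT NOT S   — double negation
≡ R AND NOT NOT NOT S   — double negation
≡ R AND NOT S   — double negation

R AND NOT S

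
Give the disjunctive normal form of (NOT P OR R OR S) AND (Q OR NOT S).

(NOT P OR R OR S) AND (Q OR NOT S)
= (NOT P AND Q) OR (NOT P AND NOT S) OR (R AND Q) OR (R AND NOT S) OR (S AND Q) OR (S AND NOT S)
= (NOT P AND Q) OR (NOT P AND NOT S) OR (R AND Q) OR (R AND NOT S) OR (S AND Q)

(NOT P AND Q) OR (NOT P AND NOT S) OR (R AND Q) OR (R AND NOT S) OR (S AND Q)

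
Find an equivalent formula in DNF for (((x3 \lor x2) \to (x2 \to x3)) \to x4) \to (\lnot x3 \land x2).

(((x3 \lor x2) \to (x2 \to x3)) \to x4) \to (\lnot x3 \land x2)
≡ \lnot (((x3 \lor x2) \to (x2 \to x3)) \to x4) \lor (\lnot x3 \land x2)   (eliminate \to)
≡ \lnot (\lnot ((x3 \lor x2) \to (x2 \to x3)) \lor x4) \lor (\lnot x3 \land x2)   (eliminate \to)
≡ \lnot (\lnot (\lnot (x3 \lor x2) \lor (x2 \to x3)) \lor x4) \lor (\lnot x3 \land x2)   (eliminate \to)
≡ \lnot (\lnot (\lnot (x3 \lor x2) \lor \lnot x2 \lor x3) \lor x4) \lor (\lnot x3 \land x2)   (eliminate \to)
≡ (\lnot \lnot (\lnot (x3 \lor x2) \lor \lnot x2 \lor x3) \land \lnot x4) \lor (\lnot x3 \land x2)   (De Morgan)
≡ ((\lnot (x3 \lor x2) \lor \lnot x2 \lor x3) \land \lnot x4) \lor (\lnot x3 \land x2)   (double negation)
≡ (((\lnot x3 \land \lnot x2) \lor \lnot x2 \lor x3) \land \lnot x4) \lor (\lnot x3 \land x2)   (De Morgan)
≡ (\lnot x3 \land \lnot x2 \land \lnot x4) \lor (\lnot x2 \land \lnot x4) \lor (x3 \land \lnot x4) \lor (\lnot x3 \land x2)   (distribute \land over \lor)
≡ (\lnot x2 \land \lnot x4) \lor (x3 \land \lnot x4) \lor (\lnot x3 \land x2)   (simplify)

(\lnot x2 \land \lnot x4) \lor (x3 \land \lnot x4) \lor (\lnot x3 \land x2)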